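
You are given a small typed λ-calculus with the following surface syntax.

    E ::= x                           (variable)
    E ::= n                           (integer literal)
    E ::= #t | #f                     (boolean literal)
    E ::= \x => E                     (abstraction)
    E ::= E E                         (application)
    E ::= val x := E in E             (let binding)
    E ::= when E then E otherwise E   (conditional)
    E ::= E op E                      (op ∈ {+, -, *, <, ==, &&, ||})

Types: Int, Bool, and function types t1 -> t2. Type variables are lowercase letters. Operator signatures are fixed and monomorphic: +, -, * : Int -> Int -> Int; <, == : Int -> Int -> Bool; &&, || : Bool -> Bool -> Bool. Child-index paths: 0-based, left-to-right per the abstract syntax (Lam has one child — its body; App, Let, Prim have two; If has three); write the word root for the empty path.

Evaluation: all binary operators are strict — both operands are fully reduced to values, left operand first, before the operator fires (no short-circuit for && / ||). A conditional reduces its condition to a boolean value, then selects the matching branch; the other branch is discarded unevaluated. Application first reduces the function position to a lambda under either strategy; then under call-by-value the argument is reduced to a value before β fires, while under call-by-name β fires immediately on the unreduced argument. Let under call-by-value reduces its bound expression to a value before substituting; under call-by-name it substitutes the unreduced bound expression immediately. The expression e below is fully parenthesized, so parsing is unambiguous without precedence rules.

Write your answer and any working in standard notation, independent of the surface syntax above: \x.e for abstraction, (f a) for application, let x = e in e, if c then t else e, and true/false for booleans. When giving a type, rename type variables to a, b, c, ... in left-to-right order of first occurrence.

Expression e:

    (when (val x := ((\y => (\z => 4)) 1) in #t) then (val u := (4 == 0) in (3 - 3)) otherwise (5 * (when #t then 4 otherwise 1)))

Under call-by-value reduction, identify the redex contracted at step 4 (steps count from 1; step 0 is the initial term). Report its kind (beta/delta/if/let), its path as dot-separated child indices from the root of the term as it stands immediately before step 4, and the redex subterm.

Derivation:
step 0: (if (let x = ((\y.(\z.4)) 1) in true) then (let u = (4 == 0) in (3 - 3)) else (5 * (if true then 4 else 1)))
step 1: [beta@0.0] (if (let x = (\z.4) in true) then (let u = (4 == 0) in (3 - 3)) else (5 * (if true then 4 else 1)))
step 2: [let@0] (if true then (let u = (4 == 0) in (3 - 3)) else (5 * (if true then 4 else 1)))
step 3: [if@root] (let u = (4 == 0) in (3 - 3))
step 4: [delta@0] (let u = false in (3 - 3))

Answer: delta at 0 : (4 == 0)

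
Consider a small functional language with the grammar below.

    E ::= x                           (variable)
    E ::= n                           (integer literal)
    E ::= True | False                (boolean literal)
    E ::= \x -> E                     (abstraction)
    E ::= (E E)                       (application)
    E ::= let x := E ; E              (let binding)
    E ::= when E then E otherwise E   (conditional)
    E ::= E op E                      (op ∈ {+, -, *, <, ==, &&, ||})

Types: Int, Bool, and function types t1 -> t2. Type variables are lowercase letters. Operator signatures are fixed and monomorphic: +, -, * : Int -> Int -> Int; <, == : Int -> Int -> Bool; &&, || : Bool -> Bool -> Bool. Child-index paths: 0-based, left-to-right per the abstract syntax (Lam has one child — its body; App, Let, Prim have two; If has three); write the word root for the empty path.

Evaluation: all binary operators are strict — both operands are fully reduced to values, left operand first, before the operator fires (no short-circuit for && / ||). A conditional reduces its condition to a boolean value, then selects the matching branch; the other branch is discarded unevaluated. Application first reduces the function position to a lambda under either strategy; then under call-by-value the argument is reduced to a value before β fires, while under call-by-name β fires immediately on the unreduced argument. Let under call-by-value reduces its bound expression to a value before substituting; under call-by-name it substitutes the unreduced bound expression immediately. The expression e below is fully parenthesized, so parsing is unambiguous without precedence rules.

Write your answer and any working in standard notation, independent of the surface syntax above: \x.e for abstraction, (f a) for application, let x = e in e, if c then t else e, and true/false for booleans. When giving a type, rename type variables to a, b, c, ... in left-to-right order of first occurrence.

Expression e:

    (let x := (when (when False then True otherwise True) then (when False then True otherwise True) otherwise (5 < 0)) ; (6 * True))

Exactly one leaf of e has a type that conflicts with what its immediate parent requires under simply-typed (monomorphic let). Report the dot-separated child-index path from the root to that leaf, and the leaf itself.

Working:
  unify Bool ~ Bool
  unify Bool ~ Bool
  unify Bool ~ Bool
  unify Bool ~ Bool
  unify Bool ~ Bool
  unify Int ~ Int
  unify Int ~ Int
  unify Bool ~ Bool
let x : Bool
  unify Int ~ Int
  unify Bool ~ Int
  FAIL: mismatch Bool ~ Int

Answer: 1.1 : true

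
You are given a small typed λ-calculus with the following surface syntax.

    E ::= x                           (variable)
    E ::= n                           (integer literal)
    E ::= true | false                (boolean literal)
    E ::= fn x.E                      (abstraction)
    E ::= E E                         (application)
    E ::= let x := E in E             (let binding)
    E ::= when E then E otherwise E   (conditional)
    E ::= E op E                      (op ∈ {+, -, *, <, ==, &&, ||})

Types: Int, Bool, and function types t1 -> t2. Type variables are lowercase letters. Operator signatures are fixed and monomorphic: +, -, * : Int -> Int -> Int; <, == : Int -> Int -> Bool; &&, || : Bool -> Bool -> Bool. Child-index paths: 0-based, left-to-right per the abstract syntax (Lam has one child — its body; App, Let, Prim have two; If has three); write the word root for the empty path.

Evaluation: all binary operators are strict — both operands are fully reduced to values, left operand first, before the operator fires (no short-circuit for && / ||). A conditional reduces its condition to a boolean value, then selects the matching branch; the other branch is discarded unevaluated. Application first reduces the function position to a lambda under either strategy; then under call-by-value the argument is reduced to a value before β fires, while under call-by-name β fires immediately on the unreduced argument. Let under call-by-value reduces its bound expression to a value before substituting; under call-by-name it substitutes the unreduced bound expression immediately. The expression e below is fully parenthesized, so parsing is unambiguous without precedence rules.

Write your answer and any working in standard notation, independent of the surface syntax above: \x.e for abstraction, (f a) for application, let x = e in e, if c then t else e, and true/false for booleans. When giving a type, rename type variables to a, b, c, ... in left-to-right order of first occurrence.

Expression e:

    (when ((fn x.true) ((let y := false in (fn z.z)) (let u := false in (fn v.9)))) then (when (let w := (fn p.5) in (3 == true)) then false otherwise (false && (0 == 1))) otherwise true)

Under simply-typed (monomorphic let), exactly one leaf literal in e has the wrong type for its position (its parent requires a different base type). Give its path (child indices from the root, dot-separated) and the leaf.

Answer: 1.0.1.1 : true

Derivation:
\x._ : a -> Bool
let y : Bool
z : b
\z._ : b -> b
let u : Bool
\v._ : c -> Int
  unify b -> b ~ (c -> Int) -> d
  unify b ~ c -> Int
  unify c -> Int ~ d
_ _ : c -> Int
  unify a -> Bool ~ (c -> Int) -> e
  unify a ~ c -> Int
  unify Bool ~ e
_ _ : Bool
  unify Bool ~ Bool
\p._ : f -> Int
let w : f -> Int
  unify Int ~ Int
  unify Bool ~ Int
  FAIL: mismatch Bool ~ Int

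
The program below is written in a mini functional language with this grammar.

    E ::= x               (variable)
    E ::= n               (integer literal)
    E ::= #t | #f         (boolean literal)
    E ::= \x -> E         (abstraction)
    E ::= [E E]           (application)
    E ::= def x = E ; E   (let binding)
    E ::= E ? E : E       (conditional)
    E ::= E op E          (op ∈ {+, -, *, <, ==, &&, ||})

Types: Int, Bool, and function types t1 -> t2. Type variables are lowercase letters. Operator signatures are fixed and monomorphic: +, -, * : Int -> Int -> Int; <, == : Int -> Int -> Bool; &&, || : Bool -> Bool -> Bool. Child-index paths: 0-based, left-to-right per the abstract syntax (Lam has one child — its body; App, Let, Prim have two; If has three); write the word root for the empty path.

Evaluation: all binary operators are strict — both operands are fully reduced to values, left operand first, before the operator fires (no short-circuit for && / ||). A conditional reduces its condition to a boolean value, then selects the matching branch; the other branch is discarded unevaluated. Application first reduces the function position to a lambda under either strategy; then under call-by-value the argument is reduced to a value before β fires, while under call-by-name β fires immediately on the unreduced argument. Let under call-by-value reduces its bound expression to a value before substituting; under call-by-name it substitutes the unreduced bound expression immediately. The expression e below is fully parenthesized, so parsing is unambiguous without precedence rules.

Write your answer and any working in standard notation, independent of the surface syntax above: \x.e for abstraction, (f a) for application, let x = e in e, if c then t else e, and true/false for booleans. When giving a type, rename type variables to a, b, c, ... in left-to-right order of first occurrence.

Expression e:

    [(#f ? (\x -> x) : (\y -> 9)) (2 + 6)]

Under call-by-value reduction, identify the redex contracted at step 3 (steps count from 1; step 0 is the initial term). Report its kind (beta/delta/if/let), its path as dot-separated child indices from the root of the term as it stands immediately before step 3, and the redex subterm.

Trace:
step 0: ((if false then (\x.x) else (\y.9)) (2 + 6))
step 1: [if@0] ((\y.9) (2 + 6))
step 2: [delta@1] ((\y.9) 8)
step 3: [beta@root] 9

Answer: beta at root : ((\y.9) 8)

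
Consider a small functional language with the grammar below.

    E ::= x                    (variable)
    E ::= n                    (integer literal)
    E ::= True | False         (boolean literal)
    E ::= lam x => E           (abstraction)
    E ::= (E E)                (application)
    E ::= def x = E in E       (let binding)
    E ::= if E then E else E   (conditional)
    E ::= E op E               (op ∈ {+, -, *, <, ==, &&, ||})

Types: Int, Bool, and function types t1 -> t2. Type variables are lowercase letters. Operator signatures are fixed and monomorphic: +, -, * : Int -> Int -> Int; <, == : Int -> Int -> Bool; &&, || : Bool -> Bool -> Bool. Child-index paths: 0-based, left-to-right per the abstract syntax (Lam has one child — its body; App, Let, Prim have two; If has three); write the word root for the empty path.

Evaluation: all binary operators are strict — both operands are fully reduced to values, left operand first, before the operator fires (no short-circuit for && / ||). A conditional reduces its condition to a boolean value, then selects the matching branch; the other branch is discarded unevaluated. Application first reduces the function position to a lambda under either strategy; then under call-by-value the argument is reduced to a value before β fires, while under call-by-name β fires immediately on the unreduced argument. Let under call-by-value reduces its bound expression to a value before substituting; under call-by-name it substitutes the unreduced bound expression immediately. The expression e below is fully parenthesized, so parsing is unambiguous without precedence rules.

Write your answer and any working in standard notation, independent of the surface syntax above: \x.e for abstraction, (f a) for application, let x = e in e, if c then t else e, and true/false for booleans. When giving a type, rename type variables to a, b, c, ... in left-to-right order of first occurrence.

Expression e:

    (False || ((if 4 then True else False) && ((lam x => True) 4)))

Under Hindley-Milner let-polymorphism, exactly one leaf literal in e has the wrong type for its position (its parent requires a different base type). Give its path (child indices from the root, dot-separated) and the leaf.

Derivation:
  unify Bool ~ Bool
  unify Int ~ Bool
  FAIL: mismatch Int ~ Bool

Answer: 1.0.0 : 4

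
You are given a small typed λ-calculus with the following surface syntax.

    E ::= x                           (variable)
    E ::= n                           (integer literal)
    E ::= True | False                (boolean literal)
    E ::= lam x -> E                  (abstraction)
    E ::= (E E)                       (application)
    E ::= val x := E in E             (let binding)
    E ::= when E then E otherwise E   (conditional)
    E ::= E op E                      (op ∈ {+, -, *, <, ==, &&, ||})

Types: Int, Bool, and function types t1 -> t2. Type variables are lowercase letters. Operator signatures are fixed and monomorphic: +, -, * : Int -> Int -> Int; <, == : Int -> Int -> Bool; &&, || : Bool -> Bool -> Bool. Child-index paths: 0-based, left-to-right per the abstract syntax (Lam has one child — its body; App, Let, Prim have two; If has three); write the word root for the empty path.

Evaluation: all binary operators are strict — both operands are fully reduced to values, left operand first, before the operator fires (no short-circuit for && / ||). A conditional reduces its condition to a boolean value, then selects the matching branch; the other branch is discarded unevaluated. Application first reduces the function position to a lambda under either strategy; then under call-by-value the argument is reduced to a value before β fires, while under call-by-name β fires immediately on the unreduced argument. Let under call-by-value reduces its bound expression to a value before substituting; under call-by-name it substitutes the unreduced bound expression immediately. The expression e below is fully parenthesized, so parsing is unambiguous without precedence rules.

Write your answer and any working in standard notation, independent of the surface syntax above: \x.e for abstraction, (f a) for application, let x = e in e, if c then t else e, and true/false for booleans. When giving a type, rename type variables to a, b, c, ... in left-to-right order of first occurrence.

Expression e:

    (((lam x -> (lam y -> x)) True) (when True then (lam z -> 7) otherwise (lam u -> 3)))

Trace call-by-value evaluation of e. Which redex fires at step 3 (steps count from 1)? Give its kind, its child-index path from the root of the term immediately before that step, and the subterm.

Derivation:
step 0: (((\x.(\y.x)) true) (if true then (\z.7) else (\u.3)))
step 1: [beta@0] ((\y.true) (if true then (\z.7) else (\u.3)))
step 2: [if@1] ((\y.true) (\z.7))
step 3: [beta@root] true

Answer: beta at root : ((\y.true) (\z.7))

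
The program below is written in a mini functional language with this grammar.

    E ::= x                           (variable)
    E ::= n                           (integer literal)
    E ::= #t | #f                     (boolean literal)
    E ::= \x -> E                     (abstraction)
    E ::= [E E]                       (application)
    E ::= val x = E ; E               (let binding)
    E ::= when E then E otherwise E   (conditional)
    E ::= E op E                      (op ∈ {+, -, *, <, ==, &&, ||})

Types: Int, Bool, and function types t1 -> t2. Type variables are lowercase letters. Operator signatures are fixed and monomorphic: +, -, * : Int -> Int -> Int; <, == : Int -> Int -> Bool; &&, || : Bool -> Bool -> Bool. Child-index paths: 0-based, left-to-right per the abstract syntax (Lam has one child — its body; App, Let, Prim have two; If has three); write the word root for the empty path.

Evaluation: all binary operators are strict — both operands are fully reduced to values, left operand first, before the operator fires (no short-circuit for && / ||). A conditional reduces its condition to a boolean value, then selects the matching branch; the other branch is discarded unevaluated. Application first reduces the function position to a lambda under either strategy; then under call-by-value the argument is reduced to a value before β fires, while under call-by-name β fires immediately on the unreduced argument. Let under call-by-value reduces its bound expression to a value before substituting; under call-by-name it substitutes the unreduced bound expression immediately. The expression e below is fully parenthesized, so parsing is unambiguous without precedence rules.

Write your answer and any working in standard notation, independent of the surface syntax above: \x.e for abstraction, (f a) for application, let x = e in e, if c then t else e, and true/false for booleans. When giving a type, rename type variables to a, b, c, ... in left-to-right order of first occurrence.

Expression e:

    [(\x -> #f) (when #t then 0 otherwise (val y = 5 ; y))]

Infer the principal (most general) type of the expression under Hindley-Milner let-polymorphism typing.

Working:
\x._ : a -> Bool
  unify Bool ~ Bool
let y : Int
y : Int
  unify Int ~ Int
  unify a -> Bool ~ Int -> b
  unify a ~ Int
  unify Bool ~ b
_ _ : Bool

Answer: Bool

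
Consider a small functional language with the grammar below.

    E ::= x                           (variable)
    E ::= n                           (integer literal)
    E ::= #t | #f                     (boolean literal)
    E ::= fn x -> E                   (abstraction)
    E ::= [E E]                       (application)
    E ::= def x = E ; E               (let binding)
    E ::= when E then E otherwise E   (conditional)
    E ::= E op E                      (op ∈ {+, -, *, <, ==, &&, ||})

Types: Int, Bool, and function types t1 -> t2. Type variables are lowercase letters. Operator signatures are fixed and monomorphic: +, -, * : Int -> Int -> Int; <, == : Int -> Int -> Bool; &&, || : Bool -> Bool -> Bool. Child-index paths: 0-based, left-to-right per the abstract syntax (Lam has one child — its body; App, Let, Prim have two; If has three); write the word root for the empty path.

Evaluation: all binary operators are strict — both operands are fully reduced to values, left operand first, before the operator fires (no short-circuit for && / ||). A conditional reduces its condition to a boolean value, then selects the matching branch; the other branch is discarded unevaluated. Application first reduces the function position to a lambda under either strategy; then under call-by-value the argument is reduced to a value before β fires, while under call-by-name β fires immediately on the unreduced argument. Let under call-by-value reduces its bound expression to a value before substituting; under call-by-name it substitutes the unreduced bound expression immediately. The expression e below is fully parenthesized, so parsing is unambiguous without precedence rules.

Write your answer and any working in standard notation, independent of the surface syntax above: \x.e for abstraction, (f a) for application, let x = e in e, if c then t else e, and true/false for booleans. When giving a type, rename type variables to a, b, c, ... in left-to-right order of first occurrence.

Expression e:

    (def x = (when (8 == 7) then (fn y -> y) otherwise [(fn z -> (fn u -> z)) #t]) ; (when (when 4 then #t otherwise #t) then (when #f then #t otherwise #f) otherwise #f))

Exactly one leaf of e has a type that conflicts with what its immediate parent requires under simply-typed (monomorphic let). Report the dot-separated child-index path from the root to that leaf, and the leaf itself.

Answer: 1.0.0 : 4

Working:
  unify Int ~ Int
  unify Int ~ Int
  unify Bool ~ Bool
y : a
\y._ : a -> a
z : b
\u._ : c -> b
\z._ : b -> c -> b
  unify b -> c -> b ~ Bool -> d
  unify b ~ Bool
  unify c -> Bool ~ d
_ _ : c -> Bool
  unify a -> a ~ c -> Bool
  unify a ~ c
  unify c ~ Bool
let x : Bool -> Bool
  unify Int ~ Bool
  FAIL: mismatch Int ~ Bool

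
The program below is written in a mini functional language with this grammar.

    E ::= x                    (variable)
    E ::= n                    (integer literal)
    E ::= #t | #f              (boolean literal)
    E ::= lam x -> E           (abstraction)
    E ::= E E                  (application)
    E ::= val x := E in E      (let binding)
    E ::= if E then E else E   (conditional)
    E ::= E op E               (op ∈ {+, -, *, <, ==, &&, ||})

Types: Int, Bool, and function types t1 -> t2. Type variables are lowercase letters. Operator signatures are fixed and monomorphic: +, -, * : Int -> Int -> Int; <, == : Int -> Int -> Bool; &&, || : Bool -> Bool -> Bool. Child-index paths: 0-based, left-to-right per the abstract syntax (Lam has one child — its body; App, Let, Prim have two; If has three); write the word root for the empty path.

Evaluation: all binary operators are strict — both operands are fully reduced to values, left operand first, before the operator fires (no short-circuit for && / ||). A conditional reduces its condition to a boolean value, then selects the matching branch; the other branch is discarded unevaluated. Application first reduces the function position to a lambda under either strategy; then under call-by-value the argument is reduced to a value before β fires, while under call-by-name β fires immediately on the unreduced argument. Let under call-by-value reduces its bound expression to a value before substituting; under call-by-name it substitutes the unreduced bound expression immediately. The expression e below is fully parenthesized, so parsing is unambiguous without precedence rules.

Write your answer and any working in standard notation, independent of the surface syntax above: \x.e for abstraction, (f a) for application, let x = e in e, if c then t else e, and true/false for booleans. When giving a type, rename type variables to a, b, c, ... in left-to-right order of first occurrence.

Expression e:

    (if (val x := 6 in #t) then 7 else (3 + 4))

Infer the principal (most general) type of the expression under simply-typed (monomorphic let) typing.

Trace:
let x : Int
  unify Bool ~ Bool
  unify Int ~ Int
  unify Int ~ Int
  unify Int ~ Int

Answer: Int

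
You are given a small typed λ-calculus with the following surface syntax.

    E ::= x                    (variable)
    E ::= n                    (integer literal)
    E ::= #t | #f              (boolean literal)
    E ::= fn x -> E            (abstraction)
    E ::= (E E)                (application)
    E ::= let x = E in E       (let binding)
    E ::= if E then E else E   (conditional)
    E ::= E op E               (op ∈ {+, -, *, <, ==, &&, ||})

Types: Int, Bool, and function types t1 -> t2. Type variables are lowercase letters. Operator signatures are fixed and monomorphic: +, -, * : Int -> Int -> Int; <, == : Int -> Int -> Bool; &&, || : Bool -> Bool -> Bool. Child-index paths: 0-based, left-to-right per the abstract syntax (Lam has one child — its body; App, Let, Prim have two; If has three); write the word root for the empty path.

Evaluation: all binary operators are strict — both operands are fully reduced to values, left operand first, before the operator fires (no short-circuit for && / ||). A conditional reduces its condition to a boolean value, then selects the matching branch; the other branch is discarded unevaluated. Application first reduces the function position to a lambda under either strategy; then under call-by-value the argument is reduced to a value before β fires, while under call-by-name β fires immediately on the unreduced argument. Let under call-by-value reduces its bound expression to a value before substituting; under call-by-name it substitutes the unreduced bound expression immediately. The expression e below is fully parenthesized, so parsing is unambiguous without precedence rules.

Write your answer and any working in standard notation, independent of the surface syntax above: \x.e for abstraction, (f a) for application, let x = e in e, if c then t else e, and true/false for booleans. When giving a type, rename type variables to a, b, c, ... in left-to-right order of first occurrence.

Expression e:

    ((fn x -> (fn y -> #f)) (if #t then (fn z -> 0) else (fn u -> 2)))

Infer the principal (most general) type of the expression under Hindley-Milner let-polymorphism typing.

Answer: a -> Bool

Trace:
\y._ : b -> Bool
\x._ : a -> b -> Bool
  unify Bool ~ Bool
\z._ : c -> Int
\u._ : d -> Int
  unify c -> Int ~ d -> Int
  unify c ~ d
  unify Int ~ Int
  unify a -> b -> Bool ~ (d -> Int) -> e
  unify a ~ d -> Int
  unify b -> Bool ~ e
_ _ : b -> Bool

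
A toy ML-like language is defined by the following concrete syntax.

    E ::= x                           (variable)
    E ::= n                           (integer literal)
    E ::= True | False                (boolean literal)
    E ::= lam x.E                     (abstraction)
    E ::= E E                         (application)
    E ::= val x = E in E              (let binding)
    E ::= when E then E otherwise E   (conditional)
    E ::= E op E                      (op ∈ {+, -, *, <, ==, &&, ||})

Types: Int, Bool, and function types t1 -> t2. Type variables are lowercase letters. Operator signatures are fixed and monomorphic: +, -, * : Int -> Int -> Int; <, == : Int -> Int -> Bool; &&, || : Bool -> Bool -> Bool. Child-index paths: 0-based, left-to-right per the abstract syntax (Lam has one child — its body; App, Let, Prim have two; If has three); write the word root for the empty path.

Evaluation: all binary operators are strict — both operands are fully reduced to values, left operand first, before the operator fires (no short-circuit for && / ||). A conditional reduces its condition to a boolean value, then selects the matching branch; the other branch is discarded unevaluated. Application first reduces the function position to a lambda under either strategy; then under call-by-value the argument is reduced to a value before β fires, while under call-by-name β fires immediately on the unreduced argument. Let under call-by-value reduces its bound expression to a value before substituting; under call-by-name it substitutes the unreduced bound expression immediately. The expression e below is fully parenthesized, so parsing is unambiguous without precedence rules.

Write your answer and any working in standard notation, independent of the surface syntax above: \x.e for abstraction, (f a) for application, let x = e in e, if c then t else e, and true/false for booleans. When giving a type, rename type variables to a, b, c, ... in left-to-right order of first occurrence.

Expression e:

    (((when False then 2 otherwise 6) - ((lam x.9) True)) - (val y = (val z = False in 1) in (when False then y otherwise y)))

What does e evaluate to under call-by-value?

Working:
step 0: (((if false then 2 else 6) - ((\x.9) true)) - (let y = (let z = false in 1) in (if false then y else y)))
step 1: [if@0.0] ((6 - ((\x.9) true)) - (let y = (let z = false in 1) in (if false then y else y)))
step 2: [beta@0.1] ((6 - 9) - (let y = (let z = false in 1) in (if false then y else y)))
step 3: [delta@0] (-3 - (let y = (let z = false in 1) in (if false then y else y)))
step 4: [let@1.0] (-3 - (let y = 1 in (if false then y else y)))
step 5: [let@1] (-3 - (if false then 1 else 1))
step 6: [if@1] (-3 - 1)
step 7: [delta@root] -4

Answer: -4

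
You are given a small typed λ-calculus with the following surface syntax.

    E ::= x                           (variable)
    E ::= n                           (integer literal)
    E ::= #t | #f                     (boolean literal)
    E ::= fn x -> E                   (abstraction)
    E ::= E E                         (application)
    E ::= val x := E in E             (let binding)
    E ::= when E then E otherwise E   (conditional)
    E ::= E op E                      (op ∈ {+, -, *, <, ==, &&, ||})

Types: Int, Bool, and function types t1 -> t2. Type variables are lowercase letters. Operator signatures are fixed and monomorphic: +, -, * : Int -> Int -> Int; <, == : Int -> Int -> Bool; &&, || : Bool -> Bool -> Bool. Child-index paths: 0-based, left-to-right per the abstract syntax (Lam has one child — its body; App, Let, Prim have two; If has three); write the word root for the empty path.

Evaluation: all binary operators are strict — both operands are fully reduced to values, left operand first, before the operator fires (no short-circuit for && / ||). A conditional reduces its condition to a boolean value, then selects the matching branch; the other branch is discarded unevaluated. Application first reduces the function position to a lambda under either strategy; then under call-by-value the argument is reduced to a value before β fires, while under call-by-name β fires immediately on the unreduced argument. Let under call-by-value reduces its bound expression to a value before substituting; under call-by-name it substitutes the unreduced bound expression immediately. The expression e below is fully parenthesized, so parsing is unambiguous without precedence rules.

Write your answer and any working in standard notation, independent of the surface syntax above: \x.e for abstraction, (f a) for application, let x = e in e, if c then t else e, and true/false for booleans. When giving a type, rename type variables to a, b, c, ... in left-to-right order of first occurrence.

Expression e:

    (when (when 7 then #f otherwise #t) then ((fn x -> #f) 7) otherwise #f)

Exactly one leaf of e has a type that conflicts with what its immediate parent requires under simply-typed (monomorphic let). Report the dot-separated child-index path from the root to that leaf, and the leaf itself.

Trace:
  unify Int ~ Bool
  FAIL: mismatch Int ~ Bool

Answer: 0.0 : 7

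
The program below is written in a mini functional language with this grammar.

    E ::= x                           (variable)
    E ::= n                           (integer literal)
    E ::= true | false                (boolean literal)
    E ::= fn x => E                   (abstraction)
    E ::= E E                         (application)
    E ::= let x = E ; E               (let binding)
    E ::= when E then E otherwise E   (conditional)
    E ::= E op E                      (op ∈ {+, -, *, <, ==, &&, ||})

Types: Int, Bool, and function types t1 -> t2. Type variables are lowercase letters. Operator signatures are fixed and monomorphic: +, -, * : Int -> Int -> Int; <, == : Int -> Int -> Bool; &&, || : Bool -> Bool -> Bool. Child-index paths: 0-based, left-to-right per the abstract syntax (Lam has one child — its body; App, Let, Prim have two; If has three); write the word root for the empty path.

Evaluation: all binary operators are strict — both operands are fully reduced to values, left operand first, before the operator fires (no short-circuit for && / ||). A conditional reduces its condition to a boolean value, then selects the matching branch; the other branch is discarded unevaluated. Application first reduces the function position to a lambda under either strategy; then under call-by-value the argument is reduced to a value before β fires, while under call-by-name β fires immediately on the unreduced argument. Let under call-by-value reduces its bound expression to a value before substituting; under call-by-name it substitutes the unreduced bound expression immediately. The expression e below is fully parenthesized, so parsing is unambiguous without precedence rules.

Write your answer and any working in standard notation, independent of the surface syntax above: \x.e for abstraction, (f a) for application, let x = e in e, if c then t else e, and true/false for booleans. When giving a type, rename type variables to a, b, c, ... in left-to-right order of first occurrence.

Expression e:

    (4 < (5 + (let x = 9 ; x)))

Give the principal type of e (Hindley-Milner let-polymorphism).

Trace:
  unify Int ~ Int
  unify Int ~ Int
let x : Int
x : Int
  unify Int ~ Int
  unify Int ~ Int

Answer: Bool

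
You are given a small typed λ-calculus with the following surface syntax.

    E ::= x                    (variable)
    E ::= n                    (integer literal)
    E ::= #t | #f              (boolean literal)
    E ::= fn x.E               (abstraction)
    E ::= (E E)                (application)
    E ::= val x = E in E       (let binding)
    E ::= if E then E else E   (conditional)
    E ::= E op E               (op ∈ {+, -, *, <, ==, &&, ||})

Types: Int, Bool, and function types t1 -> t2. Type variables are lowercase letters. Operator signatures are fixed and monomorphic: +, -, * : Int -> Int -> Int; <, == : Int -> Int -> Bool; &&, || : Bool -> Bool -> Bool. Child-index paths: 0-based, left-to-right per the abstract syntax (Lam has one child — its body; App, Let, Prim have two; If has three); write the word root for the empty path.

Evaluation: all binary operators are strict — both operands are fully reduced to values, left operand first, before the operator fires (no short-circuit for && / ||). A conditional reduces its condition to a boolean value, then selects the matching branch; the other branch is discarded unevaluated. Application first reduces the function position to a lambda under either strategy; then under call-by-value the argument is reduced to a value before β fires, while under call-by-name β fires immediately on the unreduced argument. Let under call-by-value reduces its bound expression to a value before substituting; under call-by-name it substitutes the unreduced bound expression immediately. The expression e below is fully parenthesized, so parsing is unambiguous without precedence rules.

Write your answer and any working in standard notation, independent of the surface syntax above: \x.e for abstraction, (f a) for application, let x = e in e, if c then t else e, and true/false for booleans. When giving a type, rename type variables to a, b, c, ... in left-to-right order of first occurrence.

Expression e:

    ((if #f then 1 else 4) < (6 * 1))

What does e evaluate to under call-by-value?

Trace:
step 0: ((if false then 1 else 4) < (6 * 1))
step 1: [if@0] (4 < (6 * 1))
step 2: [delta@1] (4 < 6)
step 3: [delta@root] true

Answer: true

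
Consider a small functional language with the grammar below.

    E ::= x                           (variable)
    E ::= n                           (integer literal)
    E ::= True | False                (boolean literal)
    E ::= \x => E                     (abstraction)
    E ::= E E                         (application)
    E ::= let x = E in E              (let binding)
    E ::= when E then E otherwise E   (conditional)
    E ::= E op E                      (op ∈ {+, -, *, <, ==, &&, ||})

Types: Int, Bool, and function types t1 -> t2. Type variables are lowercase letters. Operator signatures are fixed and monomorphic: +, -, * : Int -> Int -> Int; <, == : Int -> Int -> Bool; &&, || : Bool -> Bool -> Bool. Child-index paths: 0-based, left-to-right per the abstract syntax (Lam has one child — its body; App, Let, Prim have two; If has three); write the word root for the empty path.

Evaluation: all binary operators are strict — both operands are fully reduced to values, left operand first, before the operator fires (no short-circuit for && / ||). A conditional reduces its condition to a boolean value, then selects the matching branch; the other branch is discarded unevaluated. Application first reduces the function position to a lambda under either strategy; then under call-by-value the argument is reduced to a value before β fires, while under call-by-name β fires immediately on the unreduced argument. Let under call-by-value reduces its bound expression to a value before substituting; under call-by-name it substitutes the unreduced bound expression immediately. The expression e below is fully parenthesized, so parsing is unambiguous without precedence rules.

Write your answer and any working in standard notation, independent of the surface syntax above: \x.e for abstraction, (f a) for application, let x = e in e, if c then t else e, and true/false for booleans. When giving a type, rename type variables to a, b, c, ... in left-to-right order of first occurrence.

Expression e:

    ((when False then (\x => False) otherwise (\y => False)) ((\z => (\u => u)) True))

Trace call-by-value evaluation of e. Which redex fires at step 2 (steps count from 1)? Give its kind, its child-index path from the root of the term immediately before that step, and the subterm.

Derivation:
step 0: ((if false then (\x.false) else (\y.false)) ((\z.(\u.u)) true))
step 1: [if@0] ((\y.false) ((\z.(\u.u)) true))
step 2: [beta@1] ((\y.false) (\u.u))

Answer: beta at 1 : ((\z.(\u.u)) true)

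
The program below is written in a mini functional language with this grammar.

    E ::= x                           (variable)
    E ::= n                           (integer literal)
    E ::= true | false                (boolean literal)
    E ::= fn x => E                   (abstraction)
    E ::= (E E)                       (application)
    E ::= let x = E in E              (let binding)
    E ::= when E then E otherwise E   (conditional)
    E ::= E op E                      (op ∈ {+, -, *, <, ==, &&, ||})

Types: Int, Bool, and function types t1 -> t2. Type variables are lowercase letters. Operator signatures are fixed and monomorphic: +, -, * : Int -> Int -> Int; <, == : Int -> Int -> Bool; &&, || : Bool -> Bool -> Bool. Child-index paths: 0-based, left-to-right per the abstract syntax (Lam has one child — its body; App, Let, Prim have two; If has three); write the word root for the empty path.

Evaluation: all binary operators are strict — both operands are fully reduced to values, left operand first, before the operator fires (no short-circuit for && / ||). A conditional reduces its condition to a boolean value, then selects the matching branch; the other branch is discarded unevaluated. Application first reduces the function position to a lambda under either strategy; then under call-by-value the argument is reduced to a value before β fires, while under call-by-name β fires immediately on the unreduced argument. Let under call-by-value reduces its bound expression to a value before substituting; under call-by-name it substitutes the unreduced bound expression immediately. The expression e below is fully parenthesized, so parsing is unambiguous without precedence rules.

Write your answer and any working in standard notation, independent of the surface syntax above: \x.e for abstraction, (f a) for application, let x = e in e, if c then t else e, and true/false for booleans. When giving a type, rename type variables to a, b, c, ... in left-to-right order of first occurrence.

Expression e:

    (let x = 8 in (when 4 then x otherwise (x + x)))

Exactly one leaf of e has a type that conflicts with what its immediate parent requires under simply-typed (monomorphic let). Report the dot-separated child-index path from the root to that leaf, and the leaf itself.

Answer: 1.0 : 4

Trace:
let x : Int
  unify Int ~ Bool
  FAIL: mismatch Int ~ Bool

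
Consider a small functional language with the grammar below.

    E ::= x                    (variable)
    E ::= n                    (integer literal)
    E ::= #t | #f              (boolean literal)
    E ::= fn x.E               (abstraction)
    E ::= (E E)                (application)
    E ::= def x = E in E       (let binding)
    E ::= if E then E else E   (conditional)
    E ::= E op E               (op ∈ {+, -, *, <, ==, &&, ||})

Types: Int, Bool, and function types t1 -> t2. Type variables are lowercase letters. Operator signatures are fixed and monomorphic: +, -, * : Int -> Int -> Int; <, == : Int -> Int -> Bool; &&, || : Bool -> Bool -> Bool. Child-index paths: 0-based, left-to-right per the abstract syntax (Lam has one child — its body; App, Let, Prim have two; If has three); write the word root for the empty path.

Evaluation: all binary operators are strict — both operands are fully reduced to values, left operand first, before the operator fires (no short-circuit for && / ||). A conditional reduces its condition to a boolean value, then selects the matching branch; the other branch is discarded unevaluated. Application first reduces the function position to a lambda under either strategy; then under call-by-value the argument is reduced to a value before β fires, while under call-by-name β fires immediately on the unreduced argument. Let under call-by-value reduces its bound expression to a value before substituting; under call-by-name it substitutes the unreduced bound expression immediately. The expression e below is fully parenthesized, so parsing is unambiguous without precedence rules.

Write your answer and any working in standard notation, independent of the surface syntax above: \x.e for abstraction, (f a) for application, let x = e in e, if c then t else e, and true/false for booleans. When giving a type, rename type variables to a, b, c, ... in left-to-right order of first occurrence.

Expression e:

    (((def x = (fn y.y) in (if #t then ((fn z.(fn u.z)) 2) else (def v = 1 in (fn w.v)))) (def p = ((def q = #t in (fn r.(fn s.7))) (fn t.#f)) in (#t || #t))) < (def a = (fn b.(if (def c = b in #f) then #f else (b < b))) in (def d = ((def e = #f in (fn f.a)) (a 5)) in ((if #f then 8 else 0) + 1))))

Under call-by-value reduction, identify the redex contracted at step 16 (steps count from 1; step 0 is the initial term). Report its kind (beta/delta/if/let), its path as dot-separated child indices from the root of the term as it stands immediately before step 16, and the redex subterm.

Answer: let at 1 : (let d = (\b.(if (let c = b in false) then false else (b < b))) in ((if false then 8 else 0) + 1))

Working:
step 0: (((let x = (\y.y) in (if true then ((\z.(\u.z)) 2) else (let v = 1 in (\w.v)))) (let p = ((let q = true in (\r.(\s.7))) (\t.false)) in (true || true))) < (let a = (\b.(if (let c = b in false) then false else (b < b))) in (let d = ((let e = false in (\f.a)) (a 5)) in ((if false then 8 else 0) + 1))))
step 1: [let@0.0] (((if true then ((\z.(\u.z)) 2) else (let v = 1 in (\w.v))) (let p = ((let q = true in (\r.(\s.7))) (\t.false)) in (true || true))) < (let a = (\b.(if (let c = b in false) then false else (b < b))) in (let d = ((let e = false in (\f.a)) (a 5)) in ((if false then 8 else 0) + 1))))
step 2: [if@0.0] ((((\z.(\u.z)) 2) (let p = ((let q = true in (\r.(\s.7))) (\t.false)) in (true || true))) < (let a = (\b.(if (let c = b in false) then false else (b < b))) in (let d = ((let e = false in (\f.a)) (a 5)) in ((if false then 8 else 0) + 1))))
step 3: [beta@0.0] (((\u.2) (let p = ((let q = true in (\r.(\s.7))) (\t.false)) in (true || true))) < (let a = (\b.(if (let c = b in false) then false else (b < b))) in (let d = ((let e = false in (\f.a)) (a 5)) in ((if false then 8 else 0) + 1))))
step 4: [let@0.1.0.0] (((\u.2) (let p = ((\r.(\s.7)) (\t.false)) in (true || true))) < (let a = (\b.(if (let c = b in false) then false else (b < b))) in (let d = ((let e = false in (\f.a)) (a 5)) in ((if false then 8 else 0) + 1))))
step 5: [beta@0.1.0] (((\u.2) (let p = (\s.7) in (true || true))) < (let a = (\b.(if (let c = b in false) then false else (b < b))) in (let d = ((let e = false in (\f.a)) (a 5)) in ((if false then 8 else 0) + 1))))
step 6: [let@0.1] (((\u.2) (true || true)) < (let a = (\b.(if (let c = b in false) then false else (b < b))) in (let d = ((let e = false in (\f.a)) (a 5)) in ((if false then 8 else 0) + 1))))
step 7: [delta@0.1] (((\u.2) true) < (let a = (\b.(if (let c = b in false) then false else (b < b))) in (let d = ((let e = false in (\f.a)) (a 5)) in ((if false then 8 else 0) + 1))))
step 8: [beta@0] (2 < (let a = (\b.(if (let c = b in false) then false else (b < b))) in (let d = ((let e = false in (\f.a)) (a 5)) in ((if false then 8 else 0) + 1))))
step 9: [let@1] (2 < (let d = ((let e = false in (\f.(\b.(if (let c = b in false) then false else (b < b))))) ((\b.(if (let c = b in false) then false else (b < b))) 5)) in ((if false then 8 else 0) + 1)))
step 10: [let@1.0.0] (2 < (let d = ((\f.(\b.(if (let c = b in false) then false else (b < b)))) ((\b.(if (let c = b in false) then false else (b < b))) 5)) in ((if false then 8 else 0) + 1)))
step 11: [beta@1.0.1] (2 < (let d = ((\f.(\b.(if (let c = b in false) then false else (b < b)))) (if (let c = 5 in false) then false else (5 < 5))) in ((if false then 8 else 0) + 1)))
step 12: [let@1.0.1.0] (2 < (let d = ((\f.(\b.(if (let c = b in false) then false else (b < b)))) (if false then false else (5 < 5))) in ((if false then 8 else 0) + 1)))
step 13: [if@1.0.1] (2 < (let d = ((\f.(\b.(if (let c = b in false) then false else (b < b)))) (5 < 5)) in ((if false then 8 else 0) + 1)))
step 14: [delta@1.0.1] (2 < (let d = ((\f.(\b.(if (let c = b in false) then false else (b < b)))) false) in ((if false then 8 else 0) + 1)))
step 15: [beta@1.0] (2 < (let d = (\b.(if (let c = b in false) then false else (b < b))) in ((if false then 8 else 0) + 1)))
step 16: [let@1] (2 < ((if false then 8 else 0) + 1))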